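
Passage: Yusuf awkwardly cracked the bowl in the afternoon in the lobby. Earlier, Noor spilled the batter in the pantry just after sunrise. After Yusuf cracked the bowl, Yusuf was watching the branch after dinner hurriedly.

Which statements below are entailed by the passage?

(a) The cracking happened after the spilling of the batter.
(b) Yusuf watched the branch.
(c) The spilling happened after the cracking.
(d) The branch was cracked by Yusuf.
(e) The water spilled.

(a) Entailed — the narrative places the spilling before the cracking.
(b) Entailed — 'watch' is an activity; 'was watching' entails that some watching happened, so 'watched' holds.
(c) Not entailed — the narrative places the spilling before the cracking, not after.
(d) Not entailed — Yusuf cracked the bowl, not the branch; the branch belongs to the watching event.
(e) Not entailed — the batter is what spilled, not the water.

(a), (b)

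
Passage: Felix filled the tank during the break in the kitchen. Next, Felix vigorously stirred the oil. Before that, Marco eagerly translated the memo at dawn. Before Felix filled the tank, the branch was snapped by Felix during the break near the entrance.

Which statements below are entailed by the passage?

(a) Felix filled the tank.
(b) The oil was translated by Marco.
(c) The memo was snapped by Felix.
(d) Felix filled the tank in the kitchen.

(a), (d)

(a) Entailed — every conjunct here is already in the original filling event.
(b) Not entailed — Marco translated the memo, not the oil; the oil belongs to the stirring event.
(c) Not entailed — Felix snapped the branch, not the memo; the memo belongs to the translating event.
(d) Entailed — every conjunct here is already in the original filling event.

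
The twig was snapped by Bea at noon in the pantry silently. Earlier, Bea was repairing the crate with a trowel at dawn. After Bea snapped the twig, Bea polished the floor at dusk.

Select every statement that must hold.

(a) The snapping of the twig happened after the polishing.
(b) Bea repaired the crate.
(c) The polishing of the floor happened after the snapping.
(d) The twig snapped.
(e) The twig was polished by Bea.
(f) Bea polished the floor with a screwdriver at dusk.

(c), (d)

(a) Not entailed — the narrative places the snapping before the polishing, not after.
(b) Not entailed — 'was repairing' is progressive on an accomplishment; it does not entail the completed 'repaired'.
(c) Entailed — the narrative places the snapping before the polishing.
(d) Entailed — 'Bea snapped the twig' is causative; it entails the inchoative 'the twig snapped'.
(e) Not entailed — Bea polished the floor, not the twig; the twig belongs to the snapping event.
(f) Not entailed — 'with a screwdriver' adds information not in the original event.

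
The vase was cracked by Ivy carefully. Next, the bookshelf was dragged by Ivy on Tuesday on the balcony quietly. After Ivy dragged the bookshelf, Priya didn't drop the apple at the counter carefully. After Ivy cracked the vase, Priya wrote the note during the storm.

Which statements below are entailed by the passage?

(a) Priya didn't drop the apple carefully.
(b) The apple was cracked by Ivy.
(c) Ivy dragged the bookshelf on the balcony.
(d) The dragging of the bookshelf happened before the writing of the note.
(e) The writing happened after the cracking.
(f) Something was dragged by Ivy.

(c), (e), (f)

(a) Not entailed — dropping 'at the counter' under negation is not valid — the original leaves open that Priya dropped the apple some other way.
(b) Not entailed — Ivy cracked the vase, not the apple; the apple belongs to the dropping event.
(c) Entailed — this follows by dropping conjuncts from the dragging event's description.
(d) Not entailed — the narrative doesn't order the dragging relative to the writing.
(e) Entailed — the narrative places the cracking before the writing.
(f) Entailed — dropping 'quietly', 'on Tuesday', 'on the balcony' and generalizing the patient leaves a sub-description the original still satisfies.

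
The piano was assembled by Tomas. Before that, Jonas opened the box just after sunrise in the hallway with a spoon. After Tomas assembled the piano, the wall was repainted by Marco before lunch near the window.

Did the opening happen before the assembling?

The narrative orders the opening before the assembling.

yes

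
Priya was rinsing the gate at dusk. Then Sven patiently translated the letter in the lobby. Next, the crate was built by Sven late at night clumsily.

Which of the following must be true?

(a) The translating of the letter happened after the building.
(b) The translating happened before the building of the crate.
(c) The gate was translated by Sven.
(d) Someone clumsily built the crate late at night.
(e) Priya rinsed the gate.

(b), (d), (e)

(a) Not entailed — the narrative places the translating before the building, not after.
(b) Entailed — the narrative places the translating before the building.
(c) Not entailed — Sven translated the letter, not the gate; the gate belongs to the rinsing event.
(d) Entailed — the original entails any weakening of itself; this just generalizes the agent.
(e) Entailed — 'rinse' is an activity; 'was rinsing' entails that some rinsing happened, so 'rinsed' holds.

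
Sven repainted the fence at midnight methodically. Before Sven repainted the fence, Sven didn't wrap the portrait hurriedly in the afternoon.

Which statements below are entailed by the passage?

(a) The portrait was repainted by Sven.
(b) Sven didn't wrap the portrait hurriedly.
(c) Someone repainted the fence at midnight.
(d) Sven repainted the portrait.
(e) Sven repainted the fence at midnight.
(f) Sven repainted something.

(a) Not entailed — Sven repainted the fence, not the portrait; the portrait belongs to the wrapping event.
(b) Not entailed — dropping 'in the afternoon' under negation is not valid — the original leaves open that Sven wrapped the portrait some other way.
(c) Entailed — every conjunct here is already in the original repainting event.
(d) Not entailed — Sven repainted the fence, not the portrait; the portrait belongs to the wrapping event.
(e) Entailed — this follows by dropping conjuncts from the repainting event's description.
(f) Entailed — every conjunct here is already in the original repainting event.

(c), (e), (f)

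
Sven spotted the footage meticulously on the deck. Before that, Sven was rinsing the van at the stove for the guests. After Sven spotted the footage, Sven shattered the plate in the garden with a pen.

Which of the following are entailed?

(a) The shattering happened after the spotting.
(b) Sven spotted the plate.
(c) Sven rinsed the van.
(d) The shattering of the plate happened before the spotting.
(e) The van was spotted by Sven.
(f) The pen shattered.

(a) Entailed — the narrative places the spotting before the shattering.
(b) Not entailed — Sven spotted the footage, not the plate; the plate belongs to the shattering event.
(c) Entailed — 'rinse' is an activity; 'was rinsing' entails that some rinsing happened, so 'rinsed' holds.
(d) Not entailed — the narrative places the spotting before the shattering, not after.
(e) Not entailed — Sven spotted the footage, not the van; the van belongs to the rinsing event.
(f) Not entailed — the plate is what shattered, not the pen.

(a), (c)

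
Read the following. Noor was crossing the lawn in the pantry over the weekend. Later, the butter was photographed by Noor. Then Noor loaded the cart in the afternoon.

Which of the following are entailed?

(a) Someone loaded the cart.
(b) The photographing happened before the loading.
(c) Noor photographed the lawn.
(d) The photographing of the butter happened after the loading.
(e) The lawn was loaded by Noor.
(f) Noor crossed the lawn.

(a) Entailed — this follows by dropping conjuncts from the loading event's description.
(b) Entailed — the narrative places the photographing before the loading.
(c) Not entailed — Noor photographed the butter, not the lawn; the lawn belongs to the crossing event.
(d) Not entailed — the narrative places the photographing before the loading, not after.
(e) Not entailed — Noor loaded the cart, not the lawn; the lawn belongs to the crossing event.
(f) Not entailed — 'was crossing' is progressive on an accomplishment; it does not entail the completed 'crossed'.

(a), (b)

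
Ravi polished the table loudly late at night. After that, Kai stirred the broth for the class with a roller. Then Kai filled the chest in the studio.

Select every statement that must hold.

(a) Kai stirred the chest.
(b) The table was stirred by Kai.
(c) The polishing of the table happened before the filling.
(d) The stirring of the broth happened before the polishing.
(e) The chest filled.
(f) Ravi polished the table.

(c), (e), (f)

(a) Not entailed — Kai stirred the broth, not the chest; the chest belongs to the filling event.
(b) Not entailed — Kai stirred the broth, not the table; the table belongs to the polishing event.
(c) Entailed — the narrative places the polishing before the filling.
(d) Not entailed — the narrative places the polishing before the stirring, not after.
(e) Entailed — 'Kai filled the chest' is causative; it entails the inchoative 'the chest filled'.
(f) Entailed — every conjunct here is already in the original polishing event.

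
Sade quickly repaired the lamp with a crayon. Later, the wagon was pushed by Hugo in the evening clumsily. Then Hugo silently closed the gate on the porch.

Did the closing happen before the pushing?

no

The narrative orders the pushing before the closing.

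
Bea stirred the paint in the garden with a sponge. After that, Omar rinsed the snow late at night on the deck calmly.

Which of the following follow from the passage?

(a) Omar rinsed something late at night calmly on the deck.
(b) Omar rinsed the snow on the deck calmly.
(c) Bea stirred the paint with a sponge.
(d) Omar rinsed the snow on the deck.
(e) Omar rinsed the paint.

(a), (b), (c), (d)

(a) Entailed — this follows by dropping conjuncts from the rinsing event's description.
(b) Entailed — this follows by dropping conjuncts from the rinsing event's description.
(c) Entailed — dropping 'in the garden' leaves a sub-description the original still satisfies.
(d) Entailed — every conjunct here is already in the original rinsing event.
(e) Not entailed — Omar rinsed the snow, not the paint; the paint belongs to the stirring event.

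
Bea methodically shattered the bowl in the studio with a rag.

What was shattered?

the bowl

'the bowl' marks the patient of the shattering event.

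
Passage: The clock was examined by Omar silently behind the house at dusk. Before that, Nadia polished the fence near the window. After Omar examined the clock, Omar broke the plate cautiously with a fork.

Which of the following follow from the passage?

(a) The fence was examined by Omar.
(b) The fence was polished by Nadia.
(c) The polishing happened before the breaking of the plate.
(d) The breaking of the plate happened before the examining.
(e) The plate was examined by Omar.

(a) Not entailed — Omar examined the clock, not the fence; the fence belongs to the polishing event.
(b) Entailed — every conjunct here is already in the original polishing event.
(c) Entailed — the narrative places the polishing before the breaking.
(d) Not entailed — the narrative places the examining before the breaking, not after.
(e) Not entailed — Omar examined the clock, not the plate; the plate belongs to the breaking event.

(b), (c)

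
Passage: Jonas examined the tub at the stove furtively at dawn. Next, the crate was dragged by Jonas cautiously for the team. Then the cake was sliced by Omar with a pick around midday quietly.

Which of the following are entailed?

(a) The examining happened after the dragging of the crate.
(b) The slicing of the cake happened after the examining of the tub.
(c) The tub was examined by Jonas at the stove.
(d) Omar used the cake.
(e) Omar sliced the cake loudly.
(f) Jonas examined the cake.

(a) Not entailed — the narrative places the examining before the dragging, not after.
(b) Entailed — the narrative places the examining before the slicing.
(c) Entailed — dropping 'furtively', 'at dawn' leaves a sub-description the original still satisfies.
(d) Not entailed — the cake is the patient, not an instrument — Omar used a pick.
(e) Not entailed — 'loudly' adds a manner not in (and inconsistent with) the original.
(f) Not entailed — Jonas examined the tub, not the cake; the cake belongs to the slicing event.

(b), (c)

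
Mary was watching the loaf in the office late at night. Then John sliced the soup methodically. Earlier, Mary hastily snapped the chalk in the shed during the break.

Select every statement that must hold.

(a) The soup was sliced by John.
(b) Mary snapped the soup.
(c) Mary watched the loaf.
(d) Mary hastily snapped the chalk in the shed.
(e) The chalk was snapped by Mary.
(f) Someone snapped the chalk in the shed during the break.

(a), (c), (d), (e), (f)

(a) Entailed — every conjunct here is already in the original slicing event.
(b) Not entailed — Mary snapped the chalk, not the soup; the soup belongs to the slicing event.
(c) Entailed — 'watch' is an activity; 'was watching' entails that some watching happened, so 'watched' holds.
(d) Entailed — the original entails any weakening of itself; this just drops 'during the break'.
(e) Entailed — this follows by dropping conjuncts from the snapping event's description.
(f) Entailed — the original entails any weakening of itself; this just drops 'hastily' and generalizes the agent.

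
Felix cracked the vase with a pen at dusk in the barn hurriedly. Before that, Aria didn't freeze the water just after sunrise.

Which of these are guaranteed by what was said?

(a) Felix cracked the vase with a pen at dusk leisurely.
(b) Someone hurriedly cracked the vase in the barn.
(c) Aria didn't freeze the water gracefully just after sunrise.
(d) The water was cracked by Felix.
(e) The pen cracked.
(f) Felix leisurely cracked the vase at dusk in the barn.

(a) Not entailed — 'leisurely' adds a manner not in (and inconsistent with) the original.
(b) Entailed — every conjunct here is already in the original cracking event.
(c) Entailed — under negation, adding a further restriction is entailed: if no such freezing event occurred, none occurred gracefully either.
(d) Not entailed — Felix cracked the vase, not the water; the water belongs to the freezing event.
(e) Not entailed — the vase is what cracked, not the pen.
(f) Not entailed — 'leisurely' adds a manner not in (and inconsistent with) the original.

(b), (c)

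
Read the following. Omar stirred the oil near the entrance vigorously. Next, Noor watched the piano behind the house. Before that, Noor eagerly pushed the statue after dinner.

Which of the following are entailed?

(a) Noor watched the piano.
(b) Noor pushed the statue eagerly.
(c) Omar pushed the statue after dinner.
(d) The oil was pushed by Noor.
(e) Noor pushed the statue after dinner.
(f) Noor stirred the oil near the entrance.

(a), (b), (e)

(a) Entailed — dropping 'behind the house' leaves a sub-description the original still satisfies.
(b) Entailed — this follows by dropping conjuncts from the pushing event's description.
(c) Not entailed — the passage has Noor pushing the statue, not Omar.
(d) Not entailed — Noor pushed the statue, not the oil; the oil belongs to the stirring event.
(e) Entailed — this follows by dropping conjuncts from the pushing event's description.
(f) Not entailed — the passage has Omar stirring the oil, not Noor.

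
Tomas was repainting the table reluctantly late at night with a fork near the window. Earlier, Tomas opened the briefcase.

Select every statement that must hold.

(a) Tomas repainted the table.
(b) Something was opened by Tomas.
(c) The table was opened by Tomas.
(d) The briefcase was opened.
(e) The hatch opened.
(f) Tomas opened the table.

(b), (d)

(a) Not entailed — 'was repainting' is progressive on an accomplishment; it does not entail the completed 'repainted'.
(b) Entailed — every conjunct here is already in the original opening event.
(c) Not entailed — Tomas opened the briefcase, not the table; the table belongs to the repainting event.
(d) Entailed — every conjunct here is already in the original opening event.
(e) Not entailed — the briefcase is what opened, not the hatch.
(f) Not entailed — Tomas opened the briefcase, not the table; the table belongs to the repainting event.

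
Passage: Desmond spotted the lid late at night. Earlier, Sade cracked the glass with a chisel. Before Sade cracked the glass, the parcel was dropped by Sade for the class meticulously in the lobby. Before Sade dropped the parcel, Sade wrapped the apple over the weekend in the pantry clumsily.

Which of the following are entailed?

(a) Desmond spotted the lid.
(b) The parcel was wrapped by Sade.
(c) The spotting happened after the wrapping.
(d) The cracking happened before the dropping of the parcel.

(a), (c)

(a) Entailed — the original entails any weakening of itself; this just drops 'late at night'.
(b) Not entailed — Sade wrapped the apple, not the parcel; the parcel belongs to the dropping event.
(c) Entailed — the narrative places the wrapping before the spotting.
(d) Not entailed — the narrative places the dropping before the cracking, not after.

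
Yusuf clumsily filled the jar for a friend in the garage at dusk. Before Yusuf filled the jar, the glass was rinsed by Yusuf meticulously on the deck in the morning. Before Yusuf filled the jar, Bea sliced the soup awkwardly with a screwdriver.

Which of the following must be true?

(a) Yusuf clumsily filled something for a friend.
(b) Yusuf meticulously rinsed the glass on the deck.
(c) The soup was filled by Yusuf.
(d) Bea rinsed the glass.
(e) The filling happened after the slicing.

(a), (b), (e)

(a) Entailed — the original entails any weakening of itself; this just drops 'at dusk', 'in the garage' and generalizes the patient.
(b) Entailed — the original entails any weakening of itself; this just drops 'in the morning'.
(c) Not entailed — Yusuf filled the jar, not the soup; the soup belongs to the slicing event.
(d) Not entailed — the passage has Yusuf rinsing the glass, not Bea.
(e) Entailed — the narrative places the slicing before the filling.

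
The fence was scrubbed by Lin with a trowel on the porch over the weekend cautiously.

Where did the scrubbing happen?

'on the porch' marks the location of the scrubbing event.

on the porch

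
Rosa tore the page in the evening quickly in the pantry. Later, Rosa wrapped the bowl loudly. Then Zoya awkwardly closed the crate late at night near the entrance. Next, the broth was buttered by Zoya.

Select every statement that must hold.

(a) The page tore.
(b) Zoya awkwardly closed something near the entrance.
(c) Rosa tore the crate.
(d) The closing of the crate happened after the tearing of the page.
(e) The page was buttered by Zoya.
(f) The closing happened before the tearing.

(a), (b), (d)

(a) Entailed — 'Rosa tore the page' is causative; it entails the inchoative 'the page tore'.
(b) Entailed — this follows by dropping conjuncts from the closing event's description.
(c) Not entailed — Rosa tore the page, not the crate; the crate belongs to the closing event.
(d) Entailed — the narrative places the tearing before the closing.
(e) Not entailed — Zoya buttered the broth, not the page; the page belongs to the tearing event.
(f) Not entailed — the narrative places the tearing before the closing, not after.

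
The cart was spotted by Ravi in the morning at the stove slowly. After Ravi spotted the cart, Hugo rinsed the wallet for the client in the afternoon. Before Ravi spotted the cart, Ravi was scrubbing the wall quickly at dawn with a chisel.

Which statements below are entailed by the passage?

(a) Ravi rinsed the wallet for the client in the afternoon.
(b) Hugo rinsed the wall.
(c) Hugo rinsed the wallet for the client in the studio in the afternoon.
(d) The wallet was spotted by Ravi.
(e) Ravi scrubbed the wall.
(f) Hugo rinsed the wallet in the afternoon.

(a) Not entailed — the passage has Hugo rinsing the wallet, not Ravi.
(b) Not entailed — Hugo rinsed the wallet, not the wall; the wall belongs to the scrubbing event.
(c) Not entailed — 'in the studio' adds information not in the original event.
(d) Not entailed — Ravi spotted the cart, not the wallet; the wallet belongs to the rinsing event.
(e) Entailed — 'scrub' is an activity; 'was scrubbing' entails that some scrubbing happened, so 'scrubbed' holds.
(f) Entailed — dropping 'for the client' leaves a sub-description the original still satisfies.

(e), (f)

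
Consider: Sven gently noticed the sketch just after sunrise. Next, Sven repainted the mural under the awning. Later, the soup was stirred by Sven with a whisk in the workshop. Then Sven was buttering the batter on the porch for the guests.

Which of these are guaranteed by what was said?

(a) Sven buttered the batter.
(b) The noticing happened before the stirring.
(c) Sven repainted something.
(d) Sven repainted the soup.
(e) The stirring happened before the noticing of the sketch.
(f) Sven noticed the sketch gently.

(b), (c), (f)

(a) Not entailed — 'was buttering' is progressive on an accomplishment; it does not entail the completed 'buttered'.
(b) Entailed — the narrative places the noticing before the stirring.
(c) Entailed — this follows by dropping conjuncts from the repainting event's description.
(d) Not entailed — Sven repainted the mural, not the soup; the soup belongs to the stirring event.
(e) Not entailed — the narrative places the noticing before the stirring, not after.
(f) Entailed — dropping 'just after sunrise' leaves a sub-description the original still satisfies.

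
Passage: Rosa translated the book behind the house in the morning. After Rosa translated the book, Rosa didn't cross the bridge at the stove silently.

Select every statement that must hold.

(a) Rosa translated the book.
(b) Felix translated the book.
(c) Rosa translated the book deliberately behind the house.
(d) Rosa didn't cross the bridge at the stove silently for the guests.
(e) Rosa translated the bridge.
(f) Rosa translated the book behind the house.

(a) Entailed — every conjunct here is already in the original translating event.
(b) Not entailed — the passage has Rosa translating the book, not Felix.
(c) Not entailed — 'deliberately' adds information not in the original event.
(d) Entailed — under negation, adding a further restriction is entailed: if no such crossing event occurred, none occurred for the guests either.
(e) Not entailed — Rosa translated the book, not the bridge; the bridge belongs to the crossing event.
(f) Entailed — every conjunct here is already in the original translating event.

(a), (d), (f)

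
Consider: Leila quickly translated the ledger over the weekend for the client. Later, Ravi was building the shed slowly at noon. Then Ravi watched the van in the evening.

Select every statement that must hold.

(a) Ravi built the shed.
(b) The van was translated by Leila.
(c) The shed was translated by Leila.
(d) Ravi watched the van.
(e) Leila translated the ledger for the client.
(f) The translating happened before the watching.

(d), (e), (f)

(a) Not entailed — 'was building' is progressive on an accomplishment; it does not entail the completed 'built'.
(b) Not entailed — Leila translated the ledger, not the van; the van belongs to the watching event.
(c) Not entailed — Leila translated the ledger, not the shed; the shed belongs to the building event.
(d) Entailed — dropping 'in the evening' leaves a sub-description the original still satisfies.
(e) Entailed — this follows by dropping conjuncts from the translating event's description.
(f) Entailed — the narrative places the translating before the watching.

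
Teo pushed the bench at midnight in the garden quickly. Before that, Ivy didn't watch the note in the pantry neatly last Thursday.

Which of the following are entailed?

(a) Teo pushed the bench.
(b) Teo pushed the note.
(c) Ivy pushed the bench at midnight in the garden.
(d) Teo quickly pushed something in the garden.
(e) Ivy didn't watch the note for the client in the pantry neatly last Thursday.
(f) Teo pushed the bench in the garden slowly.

(a) Entailed — the original entails any weakening of itself; this just drops 'at midnight', 'quickly', 'in the garden'.
(b) Not entailed — Teo pushed the bench, not the note; the note belongs to the watching event.
(c) Not entailed — the passage has Teo pushing the bench, not Ivy.
(d) Entailed — dropping 'at midnight' and generalizing the patient leaves a sub-description the original still satisfies.
(e) Entailed — under negation, adding a further restriction is entailed: if no such watching event occurred, none occurred for the client either.
(f) Not entailed — 'slowly' adds a manner not in (and inconsistent with) the original.

(a), (d), (e)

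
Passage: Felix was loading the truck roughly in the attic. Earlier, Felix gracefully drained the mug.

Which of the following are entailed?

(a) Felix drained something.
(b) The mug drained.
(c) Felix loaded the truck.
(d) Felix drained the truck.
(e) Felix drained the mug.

(a), (b), (e)

(a) Entailed — the original entails any weakening of itself; this just drops 'gracefully' and generalizes the patient.
(b) Entailed — 'Felix drained the mug' is causative; it entails the inchoative 'the mug drained'.
(c) Not entailed — 'was loading' is progressive on an accomplishment; it does not entail the completed 'loaded'.
(d) Not entailed — Felix drained the mug, not the truck; the truck belongs to the loading event.
(e) Entailed — dropping 'gracefully' leaves a sub-description the original still satisfies.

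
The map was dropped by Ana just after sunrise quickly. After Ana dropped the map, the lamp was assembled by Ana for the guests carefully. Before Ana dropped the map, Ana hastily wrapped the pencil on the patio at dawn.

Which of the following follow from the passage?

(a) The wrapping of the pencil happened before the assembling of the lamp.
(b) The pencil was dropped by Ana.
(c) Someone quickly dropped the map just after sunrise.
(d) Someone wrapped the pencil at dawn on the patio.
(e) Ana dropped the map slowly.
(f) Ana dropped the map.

(a), (c), (d), (f)

(a) Entailed — the narrative places the wrapping before the assembling.
(b) Not entailed — Ana dropped the map, not the pencil; the pencil belongs to the wrapping event.
(c) Entailed — the original entails any weakening of itself; this just generalizes the agent.
(d) Entailed — the original entails any weakening of itself; this just drops 'hastily' and generalizes the agent.
(e) Not entailed — 'slowly' adds a manner not in (and inconsistent with) the original.
(f) Entailed — this follows by dropping conjuncts from the dropping event's description.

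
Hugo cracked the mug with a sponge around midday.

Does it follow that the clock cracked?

no

Nothing is said about any clock; only the mug is affected.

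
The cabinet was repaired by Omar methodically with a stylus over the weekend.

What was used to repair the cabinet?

'with a stylus' marks the instrument of the repairing event.

a stylus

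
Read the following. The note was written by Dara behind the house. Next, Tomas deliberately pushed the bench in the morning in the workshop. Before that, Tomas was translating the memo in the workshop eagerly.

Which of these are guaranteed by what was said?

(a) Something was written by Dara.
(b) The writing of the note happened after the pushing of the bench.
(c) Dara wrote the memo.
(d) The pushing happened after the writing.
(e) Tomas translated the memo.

(a), (d)

(a) Entailed — dropping 'behind the house' and generalizing the patient leaves a sub-description the original still satisfies.
(b) Not entailed — the narrative places the writing before the pushing, not after.
(c) Not entailed — Dara wrote the note, not the memo; the memo belongs to the translating event.
(d) Entailed — the narrative places the writing before the pushing.
(e) Not entailed — 'was translating' is progressive on an accomplishment; it does not entail the completed 'translated'.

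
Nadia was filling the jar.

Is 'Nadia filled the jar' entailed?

'was filling' is progressive; for an accomplishment like 'fill the jar', it doesn't entail completion.

no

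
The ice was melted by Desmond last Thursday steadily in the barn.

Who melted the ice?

Desmond

'Desmond' marks the agent of the melting event.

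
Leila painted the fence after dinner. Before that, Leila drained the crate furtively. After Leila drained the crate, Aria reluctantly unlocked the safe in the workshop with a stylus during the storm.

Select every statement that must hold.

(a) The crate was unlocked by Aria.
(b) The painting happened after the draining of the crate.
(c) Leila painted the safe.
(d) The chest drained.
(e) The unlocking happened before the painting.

(b)

(a) Not entailed — Aria unlocked the safe, not the crate; the crate belongs to the draining event.
(b) Entailed — the narrative places the draining before the painting.
(c) Not entailed — Leila painted the fence, not the safe; the safe belongs to the unlocking event.
(d) Not entailed — the crate is what drained, not the chest.
(e) Not entailed — the narrative doesn't order the unlocking relative to the painting.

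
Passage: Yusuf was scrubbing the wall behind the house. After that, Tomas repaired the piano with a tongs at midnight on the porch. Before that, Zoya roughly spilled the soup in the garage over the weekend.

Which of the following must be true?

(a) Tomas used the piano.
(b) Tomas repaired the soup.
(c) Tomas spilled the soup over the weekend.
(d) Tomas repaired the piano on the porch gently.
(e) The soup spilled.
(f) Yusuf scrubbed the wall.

(a) Not entailed — the piano is the patient, not an instrument — Tomas used a tongs.
(b) Not entailed — Tomas repaired the piano, not the soup; the soup belongs to the spilling event.
(c) Not entailed — the passage has Zoya spilling the soup, not Tomas.
(d) Not entailed — 'gently' adds information not in the original event.
(e) Entailed — 'Zoya spilled the soup' is causative; it entails the inchoative 'the soup spilled'.
(f) Entailed — 'scrub' is an activity; 'was scrubbing' entails that some scrubbing happened, so 'scrubbed' holds.

(e), (f)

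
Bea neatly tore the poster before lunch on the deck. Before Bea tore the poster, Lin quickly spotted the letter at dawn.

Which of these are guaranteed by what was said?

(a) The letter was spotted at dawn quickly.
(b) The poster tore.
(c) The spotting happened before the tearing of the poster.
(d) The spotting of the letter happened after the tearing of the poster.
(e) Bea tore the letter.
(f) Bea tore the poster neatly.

(a) Entailed — generalizing the agent leaves a sub-description the original still satisfies.
(b) Entailed — 'Bea tore the poster' is causative; it entails the inchoative 'the poster tore'.
(c) Entailed — the narrative places the spotting before the tearing.
(d) Not entailed — the narrative places the spotting before the tearing, not after.
(e) Not entailed — Bea tore the poster, not the letter; the letter belongs to the spotting event.
(f) Entailed — dropping 'on the deck', 'before lunch' leaves a sub-description the original still satisfies.

(a), (b), (c), (f)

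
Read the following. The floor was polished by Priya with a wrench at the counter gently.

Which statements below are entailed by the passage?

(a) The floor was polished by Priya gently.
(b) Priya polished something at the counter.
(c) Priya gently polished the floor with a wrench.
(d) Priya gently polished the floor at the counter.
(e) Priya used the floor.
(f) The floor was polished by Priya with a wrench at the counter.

(a), (b), (c), (d), (f)

(a) Entailed — this follows by dropping conjuncts from the polishing event's description.
(b) Entailed — the original entails any weakening of itself; this just drops 'with a wrench', 'gently' and generalizes the patient.
(c) Entailed — this follows by dropping conjuncts from the polishing event's description.
(d) Entailed — dropping 'with a wrench' leaves a sub-description the original still satisfies.
(e) Not entailed — the floor is the patient, not an instrument — Priya used a wrench.
(f) Entailed — dropping 'gently' leaves a sub-description the original still satisfies.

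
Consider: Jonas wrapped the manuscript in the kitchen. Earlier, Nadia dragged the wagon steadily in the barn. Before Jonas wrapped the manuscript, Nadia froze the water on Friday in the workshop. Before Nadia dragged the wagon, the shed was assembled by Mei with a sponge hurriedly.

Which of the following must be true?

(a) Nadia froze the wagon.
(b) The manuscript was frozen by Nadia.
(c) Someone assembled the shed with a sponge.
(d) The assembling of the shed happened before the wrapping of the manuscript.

(a) Not entailed — Nadia froze the water, not the wagon; the wagon belongs to the dragging event.
(b) Not entailed — Nadia froze the water, not the manuscript; the manuscript belongs to the wrapping event.
(c) Entailed — the original entails any weakening of itself; this just drops 'hurriedly' and generalizes the agent.
(d) Entailed — the narrative places the assembling before the wrapping.

(c), (d)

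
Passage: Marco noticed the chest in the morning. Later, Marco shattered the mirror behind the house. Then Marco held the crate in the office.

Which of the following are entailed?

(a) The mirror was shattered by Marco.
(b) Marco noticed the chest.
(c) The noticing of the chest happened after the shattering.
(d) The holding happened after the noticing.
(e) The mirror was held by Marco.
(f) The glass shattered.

(a) Entailed — dropping 'behind the house' leaves a sub-description the original still satisfies.
(b) Entailed — dropping 'in the morning' leaves a sub-description the original still satisfies.
(c) Not entailed — the narrative places the noticing before the shattering, not after.
(d) Entailed — the narrative places the noticing before the holding.
(e) Not entailed — Marco held the crate, not the mirror; the mirror belongs to the shattering event.
(f) Not entailed — the mirror is what shattered, not the glass.

(a), (b), (d)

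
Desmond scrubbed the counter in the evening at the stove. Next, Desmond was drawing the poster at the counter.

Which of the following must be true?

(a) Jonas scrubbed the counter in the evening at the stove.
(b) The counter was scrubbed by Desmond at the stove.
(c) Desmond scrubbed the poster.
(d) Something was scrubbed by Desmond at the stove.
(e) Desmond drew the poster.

(b), (d)

(a) Not entailed — the passage has Desmond scrubbing the counter, not Jonas.
(b) Entailed — this follows by dropping conjuncts from the scrubbing event's description.
(c) Not entailed — Desmond scrubbed the counter, not the poster; the poster belongs to the drawing event.
(d) Entailed — dropping 'in the evening' and generalizing the patient leaves a sub-description the original still satisfies.
(e) Not entailed — 'was drawing' is progressive on an accomplishment; it does not entail the completed 'drew'.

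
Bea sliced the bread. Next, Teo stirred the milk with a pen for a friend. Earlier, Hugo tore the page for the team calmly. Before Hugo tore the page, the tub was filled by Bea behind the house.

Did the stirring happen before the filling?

The narrative orders the filling before the stirring.

no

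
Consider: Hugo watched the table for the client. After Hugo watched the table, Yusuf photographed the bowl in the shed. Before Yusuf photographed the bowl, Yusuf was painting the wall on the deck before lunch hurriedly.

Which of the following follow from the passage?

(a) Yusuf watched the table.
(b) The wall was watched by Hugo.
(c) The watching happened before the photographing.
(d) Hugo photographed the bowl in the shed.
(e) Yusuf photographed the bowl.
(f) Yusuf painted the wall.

(a) Not entailed — the passage has Hugo watching the table, not Yusuf.
(b) Not entailed — Hugo watched the table, not the wall; the wall belongs to the painting event.
(c) Entailed — the narrative places the watching before the photographing.
(d) Not entailed — the passage has Yusuf photographing the bowl, not Hugo.
(e) Entailed — every conjunct here is already in the original photographing event.
(f) Not entailed — 'was painting' is progressive on an accomplishment; it does not entail the completed 'painted'.

(c), (e)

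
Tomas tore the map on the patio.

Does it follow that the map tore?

yes

'Tomas tore the map' is the causative; it entails the inchoative 'the map tore'.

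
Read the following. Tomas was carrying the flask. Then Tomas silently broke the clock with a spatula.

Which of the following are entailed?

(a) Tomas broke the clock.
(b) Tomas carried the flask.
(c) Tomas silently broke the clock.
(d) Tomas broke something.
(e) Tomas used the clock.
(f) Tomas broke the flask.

(a), (b), (c), (d)

(a) Entailed — the original entails any weakening of itself; this just drops 'silently', 'with a spatula'.
(b) Entailed — 'carry' is an activity; 'was carrying' entails that some carrying happened, so 'carried' holds.
(c) Entailed — this follows by dropping conjuncts from the breaking event's description.
(d) Entailed — this follows by dropping conjuncts from the breaking event's description.
(e) Not entailed — the clock is the patient, not an instrument — Tomas used a spatula.
(f) Not entailed — Tomas broke the clock, not the flask; the flask belongs to the carrying event.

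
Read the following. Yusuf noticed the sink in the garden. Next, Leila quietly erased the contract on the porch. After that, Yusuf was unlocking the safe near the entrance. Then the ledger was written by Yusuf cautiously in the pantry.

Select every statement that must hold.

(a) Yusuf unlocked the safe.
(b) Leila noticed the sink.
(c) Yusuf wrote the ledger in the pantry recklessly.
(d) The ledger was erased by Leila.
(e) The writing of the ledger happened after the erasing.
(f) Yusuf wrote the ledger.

(a) Not entailed — 'was unlocking' is progressive on an accomplishment; it does not entail the completed 'unlocked'.
(b) Not entailed — the passage has Yusuf noticing the sink, not Leila.
(c) Not entailed — 'recklessly' adds a manner not in (and inconsistent with) the original.
(d) Not entailed — Leila erased the contract, not the ledger; the ledger belongs to the writing event.
(e) Entailed — the narrative places the erasing before the writing.
(f) Entailed — the original entails any weakening of itself; this just drops 'in the pantry', 'cautiously'.

(e), (f)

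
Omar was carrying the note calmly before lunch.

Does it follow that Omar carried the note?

'carry' is atelic; if Omar was carrying the note, then Omar carried the note (for some time).

yes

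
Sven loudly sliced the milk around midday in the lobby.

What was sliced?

the milk

'the milk' marks the patient of the slicing event.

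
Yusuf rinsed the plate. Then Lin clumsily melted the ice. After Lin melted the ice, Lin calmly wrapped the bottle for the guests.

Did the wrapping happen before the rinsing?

The narrative orders the rinsing before the wrapping.

no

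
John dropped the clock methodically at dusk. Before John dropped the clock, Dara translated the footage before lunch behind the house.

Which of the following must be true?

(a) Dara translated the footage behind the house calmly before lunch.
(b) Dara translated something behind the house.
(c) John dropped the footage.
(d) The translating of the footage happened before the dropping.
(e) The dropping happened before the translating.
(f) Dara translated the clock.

(a) Not entailed — 'calmly' adds information not in the original event.
(b) Entailed — the original entails any weakening of itself; this just drops 'before lunch' and generalizes the patient.
(c) Not entailed — John dropped the clock, not the footage; the footage belongs to the translating event.
(d) Entailed — the narrative places the translating before the dropping.
(e) Not entailed — the narrative places the translating before the dropping, not after.
(f) Not entailed — Dara translated the footage, not the clock; the clock belongs to the dropping event.

(b), (d)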